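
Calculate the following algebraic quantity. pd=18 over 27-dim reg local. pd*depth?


pd+depth=27
depth=27-18=9
pd*depth=18*9=162


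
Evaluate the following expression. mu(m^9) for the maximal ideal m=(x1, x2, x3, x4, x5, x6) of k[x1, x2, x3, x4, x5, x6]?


Graded Nakayama: mu(m^d) = dim_k (m^d/m^(d+1)) = #degree-9 monomials in 6 vars
C(n+d-1,d)=C(14,9)=2002


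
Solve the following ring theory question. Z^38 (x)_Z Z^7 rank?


rank(M(x)N) = rank(M)*rank(N)
38*7 = 266


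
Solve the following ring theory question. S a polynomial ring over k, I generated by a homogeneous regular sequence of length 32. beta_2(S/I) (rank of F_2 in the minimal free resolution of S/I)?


Regular sequence => Koszul complex is the minimal free resolution.
Syz_1 minimally generated by Koszul relations f_i*e_j - f_j*e_i (i<j): mu(Syz_1) = beta_2 = C(m,2) = m(m-1)/2
m=32
32*31/2 = 496


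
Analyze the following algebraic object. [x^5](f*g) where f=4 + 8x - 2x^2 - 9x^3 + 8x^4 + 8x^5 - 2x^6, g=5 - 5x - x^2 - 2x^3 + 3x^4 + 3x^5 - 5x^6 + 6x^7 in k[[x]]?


[x^5] = sum a_i*b_j, i+j=5
  4*3=12
  8*3=24
  -2*-2=4
  -9*-1=9
  8*-5=-40
  8*5=40
Sum=49


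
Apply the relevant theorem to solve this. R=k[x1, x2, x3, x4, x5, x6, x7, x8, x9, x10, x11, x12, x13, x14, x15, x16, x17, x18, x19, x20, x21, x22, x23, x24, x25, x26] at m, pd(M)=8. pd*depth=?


pd+depth=26
depth=26-8=18
pd*depth=8*18=144


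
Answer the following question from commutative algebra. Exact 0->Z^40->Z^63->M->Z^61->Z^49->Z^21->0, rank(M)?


Alt sum=0:
(-1)^0*40 + (-1)^1*63 + (-1)^2*? + (-1)^3*61 + (-1)^4*49 + (-1)^5*21=0
rank(M)=56


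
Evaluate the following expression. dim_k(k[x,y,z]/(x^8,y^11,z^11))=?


Basis: x^iy^jz^k, i<8,j<11,k<11
8*11*11=968


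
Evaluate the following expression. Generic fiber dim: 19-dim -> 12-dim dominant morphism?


dim(fiber)=dim(X)-dim(Y)=19-12=7


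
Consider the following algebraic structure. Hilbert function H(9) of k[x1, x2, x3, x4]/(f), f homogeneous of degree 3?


C(12,3)-C(9,3)=220-84=136


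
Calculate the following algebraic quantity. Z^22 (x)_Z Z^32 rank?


rank(M(x)N) = rank(M)*rank(N)
22*32 = 704


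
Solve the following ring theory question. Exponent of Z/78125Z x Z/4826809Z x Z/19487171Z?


Exponent = lcm of the cyclic orders; pairwise coprime => product.
5^7*13^6*11^7=78125*4826809*19487171=7348504091198359375


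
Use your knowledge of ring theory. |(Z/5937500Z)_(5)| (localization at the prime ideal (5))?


5-primary part: 5937500=5^7*76
Size=5^7=78125


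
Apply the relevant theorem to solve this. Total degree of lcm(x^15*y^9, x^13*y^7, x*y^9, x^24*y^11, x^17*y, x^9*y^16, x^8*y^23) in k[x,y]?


lcm = componentwise max:
x: max(15,13,1,24,17,9,8)=24
y: max(9,7,9,11,1,16,23)=23
Total=24+23=47


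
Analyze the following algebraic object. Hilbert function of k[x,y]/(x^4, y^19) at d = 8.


k[x,y], I = (x^4, y^19), d = 8
Need i < 4 and d-i < 19.
Range: 0 <= i <= 3.
H(8) = 4


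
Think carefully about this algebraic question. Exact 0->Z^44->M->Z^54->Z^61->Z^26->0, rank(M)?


Alt sum=0:
(-1)^0*44 + (-1)^1*? + (-1)^2*54 + (-1)^3*61 + (-1)^4*26=0
rank(M)=63


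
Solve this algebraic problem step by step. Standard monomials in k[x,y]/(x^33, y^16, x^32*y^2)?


k[x,y]/I, I = (x^33, y^16, x^32*y^2)
Rect: 33x16=528. Corner: (33-32)x(16-2)=14.
dim = 528-14 = 514


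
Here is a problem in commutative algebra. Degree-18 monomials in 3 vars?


C(d+n-1,n-1)=C(20,2)=190


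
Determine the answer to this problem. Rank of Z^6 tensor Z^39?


rank(M(x)N) = rank(M)*rank(N)
6*39 = 234


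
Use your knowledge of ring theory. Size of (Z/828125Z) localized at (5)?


5-primary part: 828125=5^6*53
Size=5^6=15625


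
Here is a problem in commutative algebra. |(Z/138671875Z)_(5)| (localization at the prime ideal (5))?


5-primary part: 138671875=5^9*71
Size=5^9=1953125


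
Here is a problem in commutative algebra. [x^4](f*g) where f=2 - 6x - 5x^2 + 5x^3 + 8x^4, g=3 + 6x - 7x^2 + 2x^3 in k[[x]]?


[x^4] = sum a_i*b_j, i+j=4
  -6*2=-12
  -5*-7=35
  5*6=30
  8*3=24
Sum=77


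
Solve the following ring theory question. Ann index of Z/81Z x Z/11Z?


Exponent = lcm of the cyclic orders; pairwise coprime => product.
3^4*11^1=81*11=891


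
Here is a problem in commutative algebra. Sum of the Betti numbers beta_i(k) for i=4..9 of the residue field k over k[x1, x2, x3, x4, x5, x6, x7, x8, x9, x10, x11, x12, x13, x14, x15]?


Koszul resolution: beta_i(k)=C(n,i), n=15
C(15,4)=1365, C(15,5)=3003, C(15,6)=5005, C(15,7)=6435, C(15,8)=6435, C(15,9)=5005
Sum=27248


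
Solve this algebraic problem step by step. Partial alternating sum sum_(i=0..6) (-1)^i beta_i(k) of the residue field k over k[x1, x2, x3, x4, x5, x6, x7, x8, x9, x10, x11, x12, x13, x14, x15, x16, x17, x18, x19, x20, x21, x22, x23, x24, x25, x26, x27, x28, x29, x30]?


Koszul resolution: beta_i(k)=C(n,i), n=30
sum_(i=0..p) (-1)^i C(n,i) = (-1)^p C(n-1,p)
(-1)^6*C(29,6) = (-1)^6*475020 = 475020


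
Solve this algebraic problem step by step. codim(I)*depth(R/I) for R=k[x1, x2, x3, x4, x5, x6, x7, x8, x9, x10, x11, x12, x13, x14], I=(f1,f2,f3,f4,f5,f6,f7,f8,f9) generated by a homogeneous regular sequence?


codim=9, depth=dim(R/I)=14-9=5
Product=9*5=45


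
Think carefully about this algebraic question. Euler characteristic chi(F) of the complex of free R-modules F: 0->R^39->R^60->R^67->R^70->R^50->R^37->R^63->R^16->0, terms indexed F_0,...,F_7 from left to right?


chi = sum (-1)^i * rank:
(-1)^0*39=39
(-1)^1*60=-60
(-1)^2*67=67
(-1)^3*70=-70
(-1)^4*50=50
(-1)^5*37=-37
(-1)^6*63=63
(-1)^7*16=-16
chi=36


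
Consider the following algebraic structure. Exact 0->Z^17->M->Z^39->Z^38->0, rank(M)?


Alt sum=0:
(-1)^0*17 + (-1)^1*? + (-1)^2*39 + (-1)^3*38=0
rank(M)=18


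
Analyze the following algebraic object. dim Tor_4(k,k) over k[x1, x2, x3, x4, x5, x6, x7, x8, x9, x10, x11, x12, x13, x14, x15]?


Koszul: C(n,i)=C(15,4)=1365


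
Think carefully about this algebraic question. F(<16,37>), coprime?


gcd(16,37)=1 => F=ab-a-b=16*37-16-37=592-53=539


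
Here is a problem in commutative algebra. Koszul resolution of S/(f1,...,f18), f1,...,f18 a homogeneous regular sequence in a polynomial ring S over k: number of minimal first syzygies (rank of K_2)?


Regular sequence => Koszul complex is the minimal free resolution.
Syz_1 minimally generated by Koszul relations f_i*e_j - f_j*e_i (i<j): mu(Syz_1) = beta_2 = C(m,2) = m(m-1)/2
m=18
18*17/2 = 153


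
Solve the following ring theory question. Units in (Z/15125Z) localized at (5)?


Local ring = Z/125Z.
phi(125) = 5^2*(5-1) = 100


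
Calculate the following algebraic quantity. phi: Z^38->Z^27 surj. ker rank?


rank(ker) = 38-27 = 11


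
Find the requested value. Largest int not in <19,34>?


gcd(19,34)=1 => F=ab-a-b=19*34-19-34=646-53=593


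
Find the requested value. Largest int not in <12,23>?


gcd(12,23)=1 => F=ab-a-b=12*23-12-23=276-35=241


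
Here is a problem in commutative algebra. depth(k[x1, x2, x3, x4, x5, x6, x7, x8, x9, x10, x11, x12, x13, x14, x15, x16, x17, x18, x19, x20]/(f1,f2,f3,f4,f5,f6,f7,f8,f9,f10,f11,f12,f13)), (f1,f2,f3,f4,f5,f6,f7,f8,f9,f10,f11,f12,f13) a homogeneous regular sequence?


depth(R)=20
depth(R/I)=20-13=7


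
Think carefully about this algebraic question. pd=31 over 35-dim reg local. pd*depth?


pd+depth=35
depth=35-31=4
pd*depth=31*4=124


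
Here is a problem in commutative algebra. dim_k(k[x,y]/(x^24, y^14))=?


Basis: x^i*y^j, i<24, j<14
24*14=336


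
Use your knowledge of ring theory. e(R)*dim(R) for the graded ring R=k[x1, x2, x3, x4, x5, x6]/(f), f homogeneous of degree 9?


e(R)=deg(f)=9, dim(R)=6-1=5
e*dim=9*5=45


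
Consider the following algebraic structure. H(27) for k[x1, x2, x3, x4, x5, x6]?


C(d+n-1,n-1)=C(32,5)=201376


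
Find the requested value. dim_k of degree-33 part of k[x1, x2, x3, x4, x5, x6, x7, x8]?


C(d+n-1,n-1)=C(40,7)=18643560


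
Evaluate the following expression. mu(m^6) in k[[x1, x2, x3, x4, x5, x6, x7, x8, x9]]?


C(n+d-1,d)=C(14,6)=3003


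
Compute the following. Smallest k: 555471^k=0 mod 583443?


555471^k mod 583443:
k=1: 555471
k=2: 35721
k=3: 250047
k=4: 0
First zero at k = 4


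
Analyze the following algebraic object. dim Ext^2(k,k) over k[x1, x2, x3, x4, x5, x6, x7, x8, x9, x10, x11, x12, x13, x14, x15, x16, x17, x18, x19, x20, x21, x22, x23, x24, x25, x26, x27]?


C(n,i)=C(27,2)=351


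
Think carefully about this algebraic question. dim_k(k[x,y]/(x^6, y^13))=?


Basis: x^i*y^j, i<6, j<13
6*13=78


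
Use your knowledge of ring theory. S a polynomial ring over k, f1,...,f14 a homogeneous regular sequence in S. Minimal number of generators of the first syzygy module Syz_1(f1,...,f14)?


Regular sequence => Koszul complex is the minimal free resolution.
Syz_1 minimally generated by Koszul relations f_i*e_j - f_j*e_i (i<j): mu(Syz_1) = beta_2 = C(m,2) = m(m-1)/2
m=14
14*13/2 = 91


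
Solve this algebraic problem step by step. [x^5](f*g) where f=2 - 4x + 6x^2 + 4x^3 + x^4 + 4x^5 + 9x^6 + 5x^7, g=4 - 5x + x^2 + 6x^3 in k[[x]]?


[x^5] = sum a_i*b_j, i+j=5
  6*6=36
  4*1=4
  1*-5=-5
  4*4=16
Sum=51


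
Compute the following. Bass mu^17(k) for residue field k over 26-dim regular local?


C(n,i)=C(26,17)=3124550


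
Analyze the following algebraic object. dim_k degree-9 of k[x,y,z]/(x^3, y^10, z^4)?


Need i<3, j<10, k<4 with i+j+k=9.
For each i, j ranges over max(0,9-i-3)..min(9,9-i):
  i=0: j in [6,9] -> 4
  i=1: j in [5,8] -> 4
  i=2: j in [4,7] -> 4
H(9) = 4+4+4 = 12


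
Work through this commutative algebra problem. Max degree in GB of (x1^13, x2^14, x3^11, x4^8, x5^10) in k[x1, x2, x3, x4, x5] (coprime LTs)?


Pure powers, coprime LTs => already GB.
Degrees: 13, 14, 11, 8, 10
Max=14


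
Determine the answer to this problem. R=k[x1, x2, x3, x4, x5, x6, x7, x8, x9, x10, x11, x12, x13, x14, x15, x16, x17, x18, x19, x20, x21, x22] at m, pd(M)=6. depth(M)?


pd+depth=depth(R)=22
depth=22-6=16


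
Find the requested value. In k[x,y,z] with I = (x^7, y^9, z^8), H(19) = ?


Need i<7, j<9, k<8 with i+j+k=19.
For each i, j ranges over max(0,19-i-7)..min(8,19-i):
  i=0: j in [12,8] -> 0
  i=1: j in [11,8] -> 0
  i=2: j in [10,8] -> 0
  i=3: j in [9,8] -> 0
  i=4: j in [8,8] -> 1
  i=5: j in [7,8] -> 2
  i=6: j in [6,8] -> 3
H(19) = 0+0+0+0+1+2+3 = 6


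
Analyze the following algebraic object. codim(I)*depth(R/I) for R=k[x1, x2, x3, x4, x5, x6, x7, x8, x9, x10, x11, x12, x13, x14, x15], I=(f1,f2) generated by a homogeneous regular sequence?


codim=2, depth=dim(R/I)=15-2=13
Product=2*13=26


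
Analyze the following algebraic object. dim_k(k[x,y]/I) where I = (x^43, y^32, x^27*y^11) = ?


k[x,y]/I, I = (x^43, y^32, x^27*y^11)
Rect: 43x32=1376. Corner: (43-27)x(32-11)=336.
dim = 1376-336 = 1040


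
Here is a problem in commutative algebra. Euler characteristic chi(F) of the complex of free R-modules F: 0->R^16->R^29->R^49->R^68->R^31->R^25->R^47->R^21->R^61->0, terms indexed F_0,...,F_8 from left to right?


chi = sum (-1)^i * rank:
(-1)^0*16=16
(-1)^1*29=-29
(-1)^2*49=49
(-1)^3*68=-68
(-1)^4*31=31
(-1)^5*25=-25
(-1)^6*47=47
(-1)^7*21=-21
(-1)^8*61=61
chi=61


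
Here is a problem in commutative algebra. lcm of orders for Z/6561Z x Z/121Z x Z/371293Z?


Exponent = lcm of the cyclic orders; pairwise coprime => product.
3^8*11^2*13^5=6561*121*371293=294762458133


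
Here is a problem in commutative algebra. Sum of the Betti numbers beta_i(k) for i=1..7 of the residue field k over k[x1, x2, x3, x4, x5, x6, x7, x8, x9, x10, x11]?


Koszul resolution: beta_i(k)=C(n,i), n=11
C(11,1)=11, C(11,2)=55, C(11,3)=165, C(11,4)=330, C(11,5)=462, C(11,6)=462, C(11,7)=330
Sum=1815


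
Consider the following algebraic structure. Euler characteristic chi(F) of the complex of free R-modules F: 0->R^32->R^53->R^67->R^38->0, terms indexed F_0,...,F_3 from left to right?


chi = sum (-1)^i * rank:
(-1)^0*32=32
(-1)^1*53=-53
(-1)^2*67=67
(-1)^3*38=-38
chi=8


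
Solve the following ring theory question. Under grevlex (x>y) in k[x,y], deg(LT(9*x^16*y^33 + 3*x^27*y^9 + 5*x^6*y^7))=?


LT: 9*x^16*y^33
deg_x=16, deg_y=33
Total=16+33=49


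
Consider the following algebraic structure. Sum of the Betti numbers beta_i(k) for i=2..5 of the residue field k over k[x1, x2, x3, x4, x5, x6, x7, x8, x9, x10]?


Koszul resolution: beta_i(k)=C(n,i), n=10
C(10,2)=45, C(10,3)=120, C(10,4)=210, C(10,5)=252
Sum=627


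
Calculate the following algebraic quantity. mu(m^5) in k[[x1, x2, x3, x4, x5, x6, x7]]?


C(n+d-1,d)=C(11,5)=462


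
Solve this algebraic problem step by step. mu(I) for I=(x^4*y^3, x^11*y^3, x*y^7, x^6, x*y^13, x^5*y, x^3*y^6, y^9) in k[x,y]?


Remove redundant (divisible by others).
x^11*y^3 redundant.
x*y^13 redundant.
Min: x^6, x^5*y, x^4*y^3, x^3*y^6, x*y^7, y^9
Count=6


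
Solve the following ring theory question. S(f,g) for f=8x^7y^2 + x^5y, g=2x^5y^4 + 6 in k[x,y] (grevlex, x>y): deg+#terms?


LT(f)=8x^7y^2, LT(g)=2x^5y^4
lcm(LM)=x^7y^4
S(f,g) (scaled by 16 to clear denominators) = 2y^2*f - 8x^2*g = 2x^5y^3 - 48x^2
2 terms, deg 8.
8+2=10


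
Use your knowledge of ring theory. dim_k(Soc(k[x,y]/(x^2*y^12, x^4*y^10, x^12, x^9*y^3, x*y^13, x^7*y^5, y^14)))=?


Socle = ann(m) = span of standard monomials u with x*u, y*u in I (staircase corners).
Minimal generators: x^12, x^9*y^3, x^7*y^5, x^4*y^10, x^2*y^12, x*y^13, y^14
Corners: y^13, xy^12, x^3y^11, x^6y^9, x^8y^4, x^11y^2
Socle dim=6


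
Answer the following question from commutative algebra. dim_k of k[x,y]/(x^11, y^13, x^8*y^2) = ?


k[x,y]/I, I = (x^11, y^13, x^8*y^2)
Rect: 11x13=143. Corner: (11-8)x(13-2)=33.
dim = 143-33 = 110


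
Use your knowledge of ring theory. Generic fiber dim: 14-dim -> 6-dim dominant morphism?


dim(fiber)=dim(X)-dim(Y)=14-6=8


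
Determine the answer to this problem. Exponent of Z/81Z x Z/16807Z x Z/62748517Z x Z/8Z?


Exponent = lcm of the cyclic orders; pairwise coprime => product.
3^4*7^5*13^7*2^3=81*16807*62748517*8=683390082741912


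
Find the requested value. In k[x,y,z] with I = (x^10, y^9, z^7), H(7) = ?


Need i<10, j<9, k<7 with i+j+k=7.
For each i, j ranges over max(0,7-i-6)..min(8,7-i):
  i=0: j in [1,7] -> 7
  i=1: j in [0,6] -> 7
  i=2: j in [0,5] -> 6
  i=3: j in [0,4] -> 5
  i=4: j in [0,3] -> 4
  i=5: j in [0,2] -> 3
  i=6: j in [0,1] -> 2
  i=7: j in [0,0] -> 1
H(7) = 7+7+6+5+4+3+2+1 = 35


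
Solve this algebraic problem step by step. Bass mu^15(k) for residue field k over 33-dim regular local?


C(n,i)=C(33,15)=1037158320


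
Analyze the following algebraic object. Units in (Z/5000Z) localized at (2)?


Local ring = Z/8Z.
phi(8) = 2^2*(2-1) = 4


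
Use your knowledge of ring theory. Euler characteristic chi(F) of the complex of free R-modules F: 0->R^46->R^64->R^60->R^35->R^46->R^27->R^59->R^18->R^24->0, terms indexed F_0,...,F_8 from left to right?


chi = sum (-1)^i * rank:
(-1)^0*46=46
(-1)^1*64=-64
(-1)^2*60=60
(-1)^3*35=-35
(-1)^4*46=46
(-1)^5*27=-27
(-1)^6*59=59
(-1)^7*18=-18
(-1)^8*24=24
chi=91


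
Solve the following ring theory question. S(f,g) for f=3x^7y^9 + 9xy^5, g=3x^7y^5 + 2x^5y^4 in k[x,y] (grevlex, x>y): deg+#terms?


LT(f)=3x^7y^9, LT(g)=3x^7y^5
lcm(LM)=x^7y^9
S(f,g) (scaled by 9 to clear denominators) = 3*f - 3y^4*g = -6x^5y^8 + 27xy^5
2 terms, deg 13.
13+2=15


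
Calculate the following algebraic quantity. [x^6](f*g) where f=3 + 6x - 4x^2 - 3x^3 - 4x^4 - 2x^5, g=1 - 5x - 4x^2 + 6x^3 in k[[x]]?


[x^6] = sum a_i*b_j, i+j=6
  -3*6=-18
  -4*-4=16
  -2*-5=10
Sum=8


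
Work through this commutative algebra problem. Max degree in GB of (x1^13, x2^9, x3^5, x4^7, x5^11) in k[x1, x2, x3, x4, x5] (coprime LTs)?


Pure powers, coprime LTs => already GB.
Degrees: 13, 9, 5, 7, 11
Max=13


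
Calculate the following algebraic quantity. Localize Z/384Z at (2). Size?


2-primary part: 384=2^7*3
Size=2^7=128


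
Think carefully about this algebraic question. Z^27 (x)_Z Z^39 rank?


rank(M(x)N) = rank(M)*rank(N)
27*39 = 1053


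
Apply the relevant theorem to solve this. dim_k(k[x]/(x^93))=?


Basis: 1,x,...,x^92
dim=93


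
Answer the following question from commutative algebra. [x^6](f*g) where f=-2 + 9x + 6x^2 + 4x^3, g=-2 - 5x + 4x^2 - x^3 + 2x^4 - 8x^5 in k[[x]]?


[x^6] = sum a_i*b_j, i+j=6
  9*-8=-72
  6*2=12
  4*-1=-4
Sum=-64


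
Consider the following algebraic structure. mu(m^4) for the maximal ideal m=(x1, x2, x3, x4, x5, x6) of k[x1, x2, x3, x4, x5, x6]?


Graded Nakayama: mu(m^d) = dim_k (m^d/m^(d+1)) = #degree-4 monomials in 6 vars
C(n+d-1,d)=C(9,4)=126


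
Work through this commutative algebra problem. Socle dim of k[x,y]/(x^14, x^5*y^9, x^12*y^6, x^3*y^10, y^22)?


Socle = ann(m) = span of standard monomials u with x*u, y*u in I (staircase corners).
Minimal generators: x^14, x^12*y^6, x^5*y^9, x^3*y^10, y^22
Corners: x^2y^21, x^4y^9, x^11y^8, x^13y^5
Socle dim=4


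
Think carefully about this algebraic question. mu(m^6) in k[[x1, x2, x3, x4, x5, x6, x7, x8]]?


C(n+d-1,d)=C(13,6)=1716


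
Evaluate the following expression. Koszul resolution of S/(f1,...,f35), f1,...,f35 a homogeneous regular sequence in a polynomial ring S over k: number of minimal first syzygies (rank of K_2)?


Regular sequence => Koszul complex is the minimal free resolution.
Syz_1 minimally generated by Koszul relations f_i*e_j - f_j*e_i (i<j): mu(Syz_1) = beta_2 = C(m,2) = m(m-1)/2
m=35
35*34/2 = 595


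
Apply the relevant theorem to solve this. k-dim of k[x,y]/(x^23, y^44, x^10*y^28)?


k[x,y]/I, I = (x^23, y^44, x^10*y^28)
Rect: 23x44=1012. Corner: (23-10)x(44-28)=208.
dim = 1012-208 = 804


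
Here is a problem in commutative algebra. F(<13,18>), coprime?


gcd(13,18)=1 => F=ab-a-b=13*18-13-18=234-31=203


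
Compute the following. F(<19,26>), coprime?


gcd(19,26)=1 => F=ab-a-b=19*26-19-26=494-45=449


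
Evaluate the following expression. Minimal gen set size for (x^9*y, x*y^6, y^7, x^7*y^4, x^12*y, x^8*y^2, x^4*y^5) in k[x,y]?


Remove redundant (divisible by others).
x^12*y redundant.
Min: x^9*y, x^8*y^2, x^7*y^4, x^4*y^5, x*y^6, y^7
Count=6


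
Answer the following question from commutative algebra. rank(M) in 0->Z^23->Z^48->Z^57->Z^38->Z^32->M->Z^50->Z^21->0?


Alt sum=0:
(-1)^0*23 + (-1)^1*48 + (-1)^2*57 + (-1)^3*38 + (-1)^4*32 + (-1)^5*? + (-1)^6*50 + (-1)^7*21=0
rank(M)=55


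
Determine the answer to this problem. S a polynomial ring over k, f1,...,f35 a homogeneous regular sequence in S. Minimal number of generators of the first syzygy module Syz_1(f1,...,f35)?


Regular sequence => Koszul complex is the minimal free resolution.
Syz_1 minimally generated by Koszul relations f_i*e_j - f_j*e_i (i<j): mu(Syz_1) = beta_2 = C(m,2) = m(m-1)/2
m=35
35*34/2 = 595


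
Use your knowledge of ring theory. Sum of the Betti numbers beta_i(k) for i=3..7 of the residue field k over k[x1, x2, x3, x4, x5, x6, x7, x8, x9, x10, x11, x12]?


Koszul resolution: beta_i(k)=C(n,i), n=12
C(12,3)=220, C(12,4)=495, C(12,5)=792, C(12,6)=924, C(12,7)=792
Sum=3223


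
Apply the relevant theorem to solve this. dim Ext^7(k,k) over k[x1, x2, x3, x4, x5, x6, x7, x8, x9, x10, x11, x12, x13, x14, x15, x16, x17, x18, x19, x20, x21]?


C(n,i)=C(21,7)=116280


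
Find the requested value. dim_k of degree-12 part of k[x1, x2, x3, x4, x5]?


C(d+n-1,n-1)=C(16,4)=1820


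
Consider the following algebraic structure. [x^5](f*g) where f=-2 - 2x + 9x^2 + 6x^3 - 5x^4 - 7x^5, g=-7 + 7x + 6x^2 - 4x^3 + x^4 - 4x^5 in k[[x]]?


[x^5] = sum a_i*b_j, i+j=5
  -2*-4=8
  -2*1=-2
  9*-4=-36
  6*6=36
  -5*7=-35
  -7*-7=49
Sum=20


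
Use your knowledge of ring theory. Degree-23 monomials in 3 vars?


C(d+n-1,n-1)=C(25,2)=300


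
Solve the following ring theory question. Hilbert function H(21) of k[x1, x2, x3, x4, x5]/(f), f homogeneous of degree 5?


C(25,4)-C(20,4)=12650-4845=7805


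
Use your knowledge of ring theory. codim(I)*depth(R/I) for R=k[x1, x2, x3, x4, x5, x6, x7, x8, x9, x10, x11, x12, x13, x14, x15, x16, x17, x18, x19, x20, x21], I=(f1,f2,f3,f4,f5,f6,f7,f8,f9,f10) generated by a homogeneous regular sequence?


codim=10, depth=dim(R/I)=21-10=11
Product=10*11=110


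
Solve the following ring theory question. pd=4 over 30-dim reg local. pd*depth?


pd+depth=30
depth=30-4=26
pd*depth=4*26=104


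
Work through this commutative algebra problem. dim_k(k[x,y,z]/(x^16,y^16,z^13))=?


Basis: x^iy^jz^k, i<16,j<16,k<13
16*16*13=3328


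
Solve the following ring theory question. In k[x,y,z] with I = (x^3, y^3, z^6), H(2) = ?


Need i<3, j<3, k<6 with i+j+k=2.
For each i, j ranges over max(0,2-i-5)..min(2,2-i):
  i=0: j in [0,2] -> 3
  i=1: j in [0,1] -> 2
  i=2: j in [0,0] -> 1
H(2) = 3+2+1 = 6


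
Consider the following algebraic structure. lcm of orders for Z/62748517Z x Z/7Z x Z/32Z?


Exponent = lcm of the cyclic orders; pairwise coprime => product.
13^7*7^1*2^5=62748517*7*32=14055667808


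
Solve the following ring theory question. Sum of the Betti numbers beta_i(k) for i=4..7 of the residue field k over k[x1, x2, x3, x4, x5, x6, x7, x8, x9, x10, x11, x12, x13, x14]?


Koszul resolution: beta_i(k)=C(n,i), n=14
C(14,4)=1001, C(14,5)=2002, C(14,6)=3003, C(14,7)=3432
Sum=9438


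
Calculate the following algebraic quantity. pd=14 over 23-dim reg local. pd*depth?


pd+depth=23
depth=23-14=9
pd*depth=14*9=126


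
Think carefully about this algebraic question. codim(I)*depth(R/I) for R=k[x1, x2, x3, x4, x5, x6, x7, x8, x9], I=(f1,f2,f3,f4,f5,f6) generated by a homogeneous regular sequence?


codim=6, depth=dim(R/I)=9-6=3
Product=6*3=18


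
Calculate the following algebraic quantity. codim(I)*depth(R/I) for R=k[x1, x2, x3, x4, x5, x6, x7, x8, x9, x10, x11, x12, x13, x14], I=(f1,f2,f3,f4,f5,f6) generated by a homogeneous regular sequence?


codim=6, depth=dim(R/I)=14-6=8
Product=6*8=48


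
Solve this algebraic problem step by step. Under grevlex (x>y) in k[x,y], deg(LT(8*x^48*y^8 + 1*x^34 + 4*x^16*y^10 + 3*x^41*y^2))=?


LT: 8*x^48*y^8
deg_x=48, deg_y=8
Total=48+8=56


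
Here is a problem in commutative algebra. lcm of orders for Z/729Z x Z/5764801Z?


Exponent = lcm of the cyclic orders; pairwise coprime => product.
3^6*7^8=729*5764801=4202539929


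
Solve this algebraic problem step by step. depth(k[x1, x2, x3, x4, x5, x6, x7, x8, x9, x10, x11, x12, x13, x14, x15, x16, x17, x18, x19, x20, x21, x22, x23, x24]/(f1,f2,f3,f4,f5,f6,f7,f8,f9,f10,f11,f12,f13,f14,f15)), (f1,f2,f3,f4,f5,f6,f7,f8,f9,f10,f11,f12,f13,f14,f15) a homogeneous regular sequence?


depth(R)=24
depth(R/I)=24-15=9


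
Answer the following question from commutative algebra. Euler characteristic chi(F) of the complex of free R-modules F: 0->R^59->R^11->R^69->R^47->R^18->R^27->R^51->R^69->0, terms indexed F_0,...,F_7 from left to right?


chi = sum (-1)^i * rank:
(-1)^0*59=59
(-1)^1*11=-11
(-1)^2*69=69
(-1)^3*47=-47
(-1)^4*18=18
(-1)^5*27=-27
(-1)^6*51=51
(-1)^7*69=-69
chi=43


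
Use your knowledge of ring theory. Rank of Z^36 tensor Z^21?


rank(M(x)N) = rank(M)*rank(N)
36*21 = 756


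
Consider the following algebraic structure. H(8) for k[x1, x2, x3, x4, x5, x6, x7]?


C(d+n-1,n-1)=C(14,6)=3003


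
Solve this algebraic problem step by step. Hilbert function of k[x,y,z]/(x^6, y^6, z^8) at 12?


Need i<6, j<6, k<8 with i+j+k=12.
For each i, j ranges over max(0,12-i-7)..min(5,12-i):
  i=0: j in [5,5] -> 1
  i=1: j in [4,5] -> 2
  i=2: j in [3,5] -> 3
  i=3: j in [2,5] -> 4
  i=4: j in [1,5] -> 5
  i=5: j in [0,5] -> 6
H(12) = 1+2+3+4+5+6 = 21


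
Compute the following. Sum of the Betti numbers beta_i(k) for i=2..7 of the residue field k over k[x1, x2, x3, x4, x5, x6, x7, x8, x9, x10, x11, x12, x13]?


Koszul resolution: beta_i(k)=C(n,i), n=13
C(13,2)=78, C(13,3)=286, C(13,4)=715, C(13,5)=1287, C(13,6)=1716, C(13,7)=1716
Sum=5798


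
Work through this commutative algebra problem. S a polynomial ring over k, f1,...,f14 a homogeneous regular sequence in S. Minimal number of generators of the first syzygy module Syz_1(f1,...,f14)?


Regular sequence => Koszul complex is the minimal free resolution.
Syz_1 minimally generated by Koszul relations f_i*e_j - f_j*e_i (i<j): mu(Syz_1) = beta_2 = C(m,2) = m(m-1)/2
m=14
14*13/2 = 91


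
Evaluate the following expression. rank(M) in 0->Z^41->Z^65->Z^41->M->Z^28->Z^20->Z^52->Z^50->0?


Alt sum=0:
(-1)^0*41 + (-1)^1*65 + (-1)^2*41 + (-1)^3*? + (-1)^4*28 + (-1)^5*20 + (-1)^6*52 + (-1)^7*50=0
rank(M)=27


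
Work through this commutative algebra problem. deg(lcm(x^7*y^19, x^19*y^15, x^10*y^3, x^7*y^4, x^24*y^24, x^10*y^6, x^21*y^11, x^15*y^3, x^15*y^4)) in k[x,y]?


lcm = componentwise max:
x: max(7,19,10,7,24,10,21,15,15)=24
y: max(19,15,3,4,24,6,11,3,4)=24
Total=24+24=48


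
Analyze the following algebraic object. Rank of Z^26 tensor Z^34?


rank(M(x)N) = rank(M)*rank(N)
26*34 = 884


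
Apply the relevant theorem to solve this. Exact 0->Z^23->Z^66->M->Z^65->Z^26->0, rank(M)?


Alt sum=0:
(-1)^0*23 + (-1)^1*66 + (-1)^2*? + (-1)^3*65 + (-1)^4*26=0
rank(M)=82


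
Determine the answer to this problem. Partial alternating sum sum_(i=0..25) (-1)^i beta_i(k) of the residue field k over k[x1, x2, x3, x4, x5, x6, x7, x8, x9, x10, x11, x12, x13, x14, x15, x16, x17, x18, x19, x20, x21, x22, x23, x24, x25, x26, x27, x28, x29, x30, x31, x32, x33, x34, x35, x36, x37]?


Koszul resolution: beta_i(k)=C(n,i), n=37
sum_(i=0..p) (-1)^i C(n,i) = (-1)^p C(n-1,p)
(-1)^25*C(36,25) = (-1)^25*600805296 = -600805296


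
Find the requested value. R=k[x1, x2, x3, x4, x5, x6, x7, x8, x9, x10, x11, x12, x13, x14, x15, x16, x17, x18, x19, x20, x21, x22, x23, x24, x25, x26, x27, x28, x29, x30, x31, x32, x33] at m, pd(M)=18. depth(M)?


pd+depth=depth(R)=33
depth=33-18=15


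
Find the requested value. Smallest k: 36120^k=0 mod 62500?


36120^k mod 62500:
k=1: 36120
k=2: 29400
k=3: 53000
k=4: 47500
k=5: 12500
k=6: 0
First zero at k = 6


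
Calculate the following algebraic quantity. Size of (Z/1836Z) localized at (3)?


3-primary part: 1836=3^3*68
Size=3^3=27


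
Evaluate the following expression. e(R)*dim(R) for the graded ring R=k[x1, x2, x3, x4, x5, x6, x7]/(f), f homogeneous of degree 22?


e(R)=deg(f)=22, dim(R)=7-1=6
e*dim=22*6=132


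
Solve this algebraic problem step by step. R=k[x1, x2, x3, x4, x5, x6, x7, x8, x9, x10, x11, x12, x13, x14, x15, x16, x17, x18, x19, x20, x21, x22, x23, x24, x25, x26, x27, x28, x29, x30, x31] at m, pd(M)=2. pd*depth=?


pd+depth=31
depth=31-2=29
pd*depth=2*29=58


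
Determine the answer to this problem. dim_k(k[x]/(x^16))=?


Basis: 1,x,...,x^15
dim=16


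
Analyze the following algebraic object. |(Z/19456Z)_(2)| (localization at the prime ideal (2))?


2-primary part: 19456=2^10*19
Size=2^10=1024


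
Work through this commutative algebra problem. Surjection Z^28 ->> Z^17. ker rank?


rank(ker) = 28-17 = 11


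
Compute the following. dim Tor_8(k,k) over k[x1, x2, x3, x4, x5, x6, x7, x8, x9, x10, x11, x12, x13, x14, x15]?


Koszul: C(n,i)=C(15,8)=6435


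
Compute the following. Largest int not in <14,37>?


gcd(14,37)=1 => F=ab-a-b=14*37-14-37=518-51=467


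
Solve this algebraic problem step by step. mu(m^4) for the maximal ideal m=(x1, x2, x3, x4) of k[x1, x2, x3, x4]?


Graded Nakayama: mu(m^d) = dim_k (m^d/m^(d+1)) = #degree-4 monomials in 4 vars
C(n+d-1,d)=C(7,4)=35


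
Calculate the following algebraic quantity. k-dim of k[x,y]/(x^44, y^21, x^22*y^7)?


k[x,y]/I, I = (x^44, y^21, x^22*y^7)
Rect: 44x21=924. Corner: (44-22)x(21-7)=308.
dim = 924-308 = 616


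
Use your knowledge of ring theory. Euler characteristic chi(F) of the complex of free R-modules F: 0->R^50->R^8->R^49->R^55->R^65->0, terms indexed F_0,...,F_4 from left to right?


chi = sum (-1)^i * rank:
(-1)^0*50=50
(-1)^1*8=-8
(-1)^2*49=49
(-1)^3*55=-55
(-1)^4*65=65
chi=101


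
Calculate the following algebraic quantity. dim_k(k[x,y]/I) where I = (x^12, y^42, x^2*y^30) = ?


k[x,y]/I, I = (x^12, y^42, x^2*y^30)
Rect: 12x42=504. Corner: (12-2)x(42-30)=120.
dim = 504-120 = 384


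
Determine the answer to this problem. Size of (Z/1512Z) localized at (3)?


3-primary part: 1512=3^3*56
Size=3^3=27


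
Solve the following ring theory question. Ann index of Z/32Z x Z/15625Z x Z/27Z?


Exponent = lcm of the cyclic orders; pairwise coprime => product.
2^5*5^6*3^3=32*15625*27=13500000


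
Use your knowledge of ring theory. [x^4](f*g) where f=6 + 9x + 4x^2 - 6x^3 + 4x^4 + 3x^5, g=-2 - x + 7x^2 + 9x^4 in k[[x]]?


[x^4] = sum a_i*b_j, i+j=4
  6*9=54
  4*7=28
  -6*-1=6
  4*-2=-8
Sum=80


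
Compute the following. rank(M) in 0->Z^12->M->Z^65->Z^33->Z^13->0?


Alt sum=0:
(-1)^0*12 + (-1)^1*? + (-1)^2*65 + (-1)^3*33 + (-1)^4*13=0
rank(M)=57


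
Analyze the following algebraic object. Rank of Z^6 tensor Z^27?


rank(M(x)N) = rank(M)*rank(N)
6*27 = 162


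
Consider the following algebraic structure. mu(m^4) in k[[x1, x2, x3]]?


C(n+d-1,d)=C(6,4)=15


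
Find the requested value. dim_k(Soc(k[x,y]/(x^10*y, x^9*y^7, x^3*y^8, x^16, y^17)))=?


Socle = ann(m) = span of standard monomials u with x*u, y*u in I (staircase corners).
Minimal generators: x^16, x^10*y, x^9*y^7, x^3*y^8, y^17
Corners: x^2y^16, x^8y^7, x^9y^6, x^15
Socle dim=4


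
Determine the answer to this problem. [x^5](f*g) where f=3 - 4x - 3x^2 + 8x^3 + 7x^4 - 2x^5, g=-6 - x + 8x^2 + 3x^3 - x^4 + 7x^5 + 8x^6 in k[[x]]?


[x^5] = sum a_i*b_j, i+j=5
  3*7=21
  -4*-1=4
  -3*3=-9
  8*8=64
  7*-1=-7
  -2*-6=12
Sum=85


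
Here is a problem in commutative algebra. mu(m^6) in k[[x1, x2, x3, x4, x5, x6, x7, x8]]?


C(n+d-1,d)=C(13,6)=1716


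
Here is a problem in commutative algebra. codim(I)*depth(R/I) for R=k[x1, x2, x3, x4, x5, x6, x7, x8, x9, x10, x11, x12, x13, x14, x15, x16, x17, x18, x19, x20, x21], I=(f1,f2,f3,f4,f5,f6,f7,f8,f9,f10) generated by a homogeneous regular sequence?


codim=10, depth=dim(R/I)=21-10=11
Product=10*11=110


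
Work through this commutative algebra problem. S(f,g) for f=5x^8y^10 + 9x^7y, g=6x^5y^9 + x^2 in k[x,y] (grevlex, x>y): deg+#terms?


LT(f)=5x^8y^10, LT(g)=6x^5y^9
lcm(LM)=x^8y^10
S(f,g) (scaled by 30 to clear denominators) = 6*f - 5x^3y*g = 54x^7y - 5x^5y
2 terms, deg 8.
8+2=10


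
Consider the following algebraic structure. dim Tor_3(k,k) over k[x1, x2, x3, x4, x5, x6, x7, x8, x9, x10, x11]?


Koszul: C(n,i)=C(11,3)=165


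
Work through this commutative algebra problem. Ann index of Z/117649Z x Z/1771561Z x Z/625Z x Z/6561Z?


Exponent = lcm of the cyclic orders; pairwise coprime => product.
7^6*11^6*5^4*3^8=117649*1771561*625*6561=854662022352455625


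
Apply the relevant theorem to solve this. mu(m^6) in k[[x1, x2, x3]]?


C(n+d-1,d)=C(8,6)=28


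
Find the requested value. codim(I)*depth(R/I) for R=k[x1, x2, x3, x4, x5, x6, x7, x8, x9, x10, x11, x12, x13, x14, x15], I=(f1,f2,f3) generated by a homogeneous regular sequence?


codim=3, depth=dim(R/I)=15-3=12
Product=3*12=36


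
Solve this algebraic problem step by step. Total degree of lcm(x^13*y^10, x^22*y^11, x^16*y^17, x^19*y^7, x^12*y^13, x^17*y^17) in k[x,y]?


lcm = componentwise max:
x: max(13,22,16,19,12,17)=22
y: max(10,11,17,7,13,17)=17
Total=22+17=39


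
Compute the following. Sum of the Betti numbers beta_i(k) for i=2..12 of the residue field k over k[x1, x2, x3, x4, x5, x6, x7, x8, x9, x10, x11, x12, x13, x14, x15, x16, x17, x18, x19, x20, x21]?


Koszul resolution: beta_i(k)=C(n,i), n=21
C(21,2)=210, C(21,3)=1330, C(21,4)=5985, C(21,5)=20349, C(21,6)=54264, C(21,7)=116280, C(21,8)=203490, C(21,9)=293930, C(21,10)=352716, C(21,11)=352716, C(21,12)=293930
Sum=1695200


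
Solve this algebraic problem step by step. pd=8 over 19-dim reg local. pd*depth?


pd+depth=19
depth=19-8=11
pd*depth=8*11=88


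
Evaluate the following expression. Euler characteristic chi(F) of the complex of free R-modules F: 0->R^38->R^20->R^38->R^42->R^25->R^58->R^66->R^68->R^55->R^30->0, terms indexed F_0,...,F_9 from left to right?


chi = sum (-1)^i * rank:
(-1)^0*38=38
(-1)^1*20=-20
(-1)^2*38=38
(-1)^3*42=-42
(-1)^4*25=25
(-1)^5*58=-58
(-1)^6*66=66
(-1)^7*68=-68
(-1)^8*55=55
(-1)^9*30=-30
chi=4


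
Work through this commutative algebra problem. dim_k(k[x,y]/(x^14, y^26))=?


Basis: x^i*y^j, i<14, j<26
14*26=364


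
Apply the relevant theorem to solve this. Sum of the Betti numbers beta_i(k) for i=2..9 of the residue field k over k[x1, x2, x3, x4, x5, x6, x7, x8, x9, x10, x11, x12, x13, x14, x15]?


Koszul resolution: beta_i(k)=C(n,i), n=15
C(15,2)=105, C(15,3)=455, C(15,4)=1365, C(15,5)=3003, C(15,6)=5005, C(15,7)=6435, C(15,8)=6435, C(15,9)=5005
Sum=27808


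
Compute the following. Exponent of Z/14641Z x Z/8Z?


Exponent = lcm of the cyclic orders; pairwise coprime => product.
11^4*2^3=14641*8=117128


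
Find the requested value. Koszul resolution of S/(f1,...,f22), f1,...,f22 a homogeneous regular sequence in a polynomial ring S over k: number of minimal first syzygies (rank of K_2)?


Regular sequence => Koszul complex is the minimal free resolution.
Syz_1 minimally generated by Koszul relations f_i*e_j - f_j*e_i (i<j): mu(Syz_1) = beta_2 = C(m,2) = m(m-1)/2
m=22
22*21/2 = 231


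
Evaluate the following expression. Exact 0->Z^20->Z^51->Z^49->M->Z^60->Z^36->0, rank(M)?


Alt sum=0:
(-1)^0*20 + (-1)^1*51 + (-1)^2*49 + (-1)^3*? + (-1)^4*60 + (-1)^5*36=0
rank(M)=42


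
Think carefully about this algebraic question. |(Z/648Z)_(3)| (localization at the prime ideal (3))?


3-primary part: 648=3^4*8
Size=3^4=81


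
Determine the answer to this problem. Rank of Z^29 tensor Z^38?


rank(M(x)N) = rank(M)*rank(N)
29*38 = 1102


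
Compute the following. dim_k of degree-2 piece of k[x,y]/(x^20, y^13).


k[x,y], I = (x^20, y^13), d = 2
Need i < 20 and d-i < 13.
Range: 0 <= i <= 2.
H(2) = 3


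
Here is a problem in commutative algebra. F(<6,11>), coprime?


gcd(6,11)=1 => F=ab-a-b=6*11-6-11=66-17=49


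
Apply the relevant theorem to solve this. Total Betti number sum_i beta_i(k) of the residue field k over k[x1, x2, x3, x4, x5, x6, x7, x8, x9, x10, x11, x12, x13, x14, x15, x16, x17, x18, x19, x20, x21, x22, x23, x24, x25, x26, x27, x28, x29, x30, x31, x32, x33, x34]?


Koszul resolution: beta_i(k)=C(n,i), n=34
sum_i C(34,i) = 2^34 = 17179869184


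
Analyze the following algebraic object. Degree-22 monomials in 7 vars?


C(d+n-1,n-1)=C(28,6)=376740


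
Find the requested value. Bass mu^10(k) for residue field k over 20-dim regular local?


C(n,i)=C(20,10)=184756


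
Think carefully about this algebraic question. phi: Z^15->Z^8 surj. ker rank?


rank(ker) = 15-8 = 7


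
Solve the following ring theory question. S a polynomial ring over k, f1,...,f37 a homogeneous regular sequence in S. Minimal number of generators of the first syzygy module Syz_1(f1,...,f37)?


Regular sequence => Koszul complex is the minimal free resolution.
Syz_1 minimally generated by Koszul relations f_i*e_j - f_j*e_i (i<j): mu(Syz_1) = beta_2 = C(m,2) = m(m-1)/2
m=37
37*36/2 = 666


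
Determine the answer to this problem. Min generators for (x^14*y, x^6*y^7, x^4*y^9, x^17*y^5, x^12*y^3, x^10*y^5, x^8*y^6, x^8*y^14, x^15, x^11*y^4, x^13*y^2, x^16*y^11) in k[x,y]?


Remove redundant (divisible by others).
x^16*y^11 redundant.
x^8*y^14 redundant.
x^17*y^5 redundant.
Min: x^15, x^14*y, x^13*y^2, x^12*y^3, x^11*y^4, x^10*y^5, x^8*y^6, x^6*y^7, x^4*y^9
Count=9


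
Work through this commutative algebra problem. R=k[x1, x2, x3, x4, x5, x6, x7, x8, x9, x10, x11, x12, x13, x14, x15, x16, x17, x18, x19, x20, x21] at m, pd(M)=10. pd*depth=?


pd+depth=21
depth=21-10=11
pd*depth=10*11=110


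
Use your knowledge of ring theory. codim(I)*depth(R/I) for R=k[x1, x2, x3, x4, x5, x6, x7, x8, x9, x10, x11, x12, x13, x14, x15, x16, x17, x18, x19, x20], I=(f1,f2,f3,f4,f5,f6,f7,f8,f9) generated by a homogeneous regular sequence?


codim=9, depth=dim(R/I)=20-9=11
Product=9*11=99


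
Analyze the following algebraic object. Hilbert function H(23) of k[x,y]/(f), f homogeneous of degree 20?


H(t)=d for t>=d-1.
d=20, t=23
H(23)=20


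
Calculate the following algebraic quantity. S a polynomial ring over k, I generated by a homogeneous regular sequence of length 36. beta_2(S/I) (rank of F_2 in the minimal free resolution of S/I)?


Regular sequence => Koszul complex is the minimal free resolution.
Syz_1 minimally generated by Koszul relations f_i*e_j - f_j*e_i (i<j): mu(Syz_1) = beta_2 = C(m,2) = m(m-1)/2
m=36
36*35/2 = 630


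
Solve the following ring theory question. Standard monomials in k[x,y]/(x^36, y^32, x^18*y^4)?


k[x,y]/I, I = (x^36, y^32, x^18*y^4)
Rect: 36x32=1152. Corner: (36-18)x(32-4)=504.
dim = 1152-504 = 648


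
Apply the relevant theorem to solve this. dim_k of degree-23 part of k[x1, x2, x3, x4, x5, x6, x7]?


C(d+n-1,n-1)=C(29,6)=475020


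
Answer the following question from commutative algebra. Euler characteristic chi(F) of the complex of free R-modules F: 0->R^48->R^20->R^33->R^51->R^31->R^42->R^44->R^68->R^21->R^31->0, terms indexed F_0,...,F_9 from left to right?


chi = sum (-1)^i * rank:
(-1)^0*48=48
(-1)^1*20=-20
(-1)^2*33=33
(-1)^3*51=-51
(-1)^4*31=31
(-1)^5*42=-42
(-1)^6*44=44
(-1)^7*68=-68
(-1)^8*21=21
(-1)^9*31=-31
chi=-35


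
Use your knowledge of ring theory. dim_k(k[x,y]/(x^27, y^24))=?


Basis: x^i*y^j, i<27, j<24
27*24=648


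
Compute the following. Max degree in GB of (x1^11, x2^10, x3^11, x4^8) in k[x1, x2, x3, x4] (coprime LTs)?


Pure powers, coprime LTs => already GB.
Degrees: 11, 10, 11, 8
Max=11


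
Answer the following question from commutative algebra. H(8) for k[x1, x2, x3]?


C(d+n-1,n-1)=C(10,2)=45


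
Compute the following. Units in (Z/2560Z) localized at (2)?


Local ring = Z/512Z.
phi(512) = 2^8*(2-1) = 256


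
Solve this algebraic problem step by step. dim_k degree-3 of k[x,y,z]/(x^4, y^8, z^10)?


Need i<4, j<8, k<10 with i+j+k=3.
For each i, j ranges over max(0,3-i-9)..min(7,3-i):
  i=0: j in [0,3] -> 4
  i=1: j in [0,2] -> 3
  i=2: j in [0,1] -> 2
  i=3: j in [0,0] -> 1
H(3) = 4+3+2+1 = 10


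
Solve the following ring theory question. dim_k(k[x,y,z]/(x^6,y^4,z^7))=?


Basis: x^iy^jz^k, i<6,j<4,k<7
6*4*7=168


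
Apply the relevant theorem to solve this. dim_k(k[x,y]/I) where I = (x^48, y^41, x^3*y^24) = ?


k[x,y]/I, I = (x^48, y^41, x^3*y^24)
Rect: 48x41=1968. Corner: (48-3)x(41-24)=765.
dim = 1968-765 = 1203


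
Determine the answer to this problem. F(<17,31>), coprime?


gcd(17,31)=1 => F=ab-a-b=17*31-17-31=527-48=479


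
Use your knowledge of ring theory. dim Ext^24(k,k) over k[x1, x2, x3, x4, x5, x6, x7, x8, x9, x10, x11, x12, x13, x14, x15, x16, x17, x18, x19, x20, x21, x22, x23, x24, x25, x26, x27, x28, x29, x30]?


C(n,i)=C(30,24)=593775


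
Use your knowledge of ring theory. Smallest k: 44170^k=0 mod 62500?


44170^k mod 62500:
k=1: 44170
k=2: 51400
k=3: 25500
k=4: 22500
k=5: 12500
k=6: 0
First zero at k = 6


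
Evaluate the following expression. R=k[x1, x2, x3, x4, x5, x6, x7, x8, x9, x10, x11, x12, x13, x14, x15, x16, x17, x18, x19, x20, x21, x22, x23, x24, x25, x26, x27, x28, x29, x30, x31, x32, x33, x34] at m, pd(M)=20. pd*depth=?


pd+depth=34
depth=34-20=14
pd*depth=20*14=280


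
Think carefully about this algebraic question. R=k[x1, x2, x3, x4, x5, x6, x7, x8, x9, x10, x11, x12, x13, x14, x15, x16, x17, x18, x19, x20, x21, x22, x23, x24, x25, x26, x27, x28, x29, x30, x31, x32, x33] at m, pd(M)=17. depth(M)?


pd+depth=depth(R)=33
depth=33-17=16
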